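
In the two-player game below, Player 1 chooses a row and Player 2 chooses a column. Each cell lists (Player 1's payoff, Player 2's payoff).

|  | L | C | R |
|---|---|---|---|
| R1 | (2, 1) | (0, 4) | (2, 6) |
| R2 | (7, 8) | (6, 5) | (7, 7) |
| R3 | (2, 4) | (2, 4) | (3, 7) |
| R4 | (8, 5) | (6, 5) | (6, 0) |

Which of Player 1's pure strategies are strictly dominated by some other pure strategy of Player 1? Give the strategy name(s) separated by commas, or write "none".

R1, R3

R1 is strictly dominated by R2 (L: 7>2, C: 6>0, R: 7>2).
Nothing dominates R2: R1 at L (7>2); R3 at L (7>2); R4 at C (6=6).
R2 strictly dominates R3 — L: 7>2, C: 6>2, R: 7>3.
Nothing dominates R4: R1 at L (8>2); R2 at L (8>7); R3 at L (8>2).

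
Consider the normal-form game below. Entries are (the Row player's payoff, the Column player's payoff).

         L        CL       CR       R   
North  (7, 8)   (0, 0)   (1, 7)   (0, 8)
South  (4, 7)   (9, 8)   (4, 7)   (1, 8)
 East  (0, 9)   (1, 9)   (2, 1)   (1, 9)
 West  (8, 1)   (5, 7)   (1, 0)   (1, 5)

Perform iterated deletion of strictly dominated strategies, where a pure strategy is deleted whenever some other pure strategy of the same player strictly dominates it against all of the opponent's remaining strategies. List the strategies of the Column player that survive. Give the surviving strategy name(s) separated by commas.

L, CL, R

For the Column player, R strictly dominates CR on the remaining rows (North: 8>7, South: 8>7, East: 9>1, West: 5>0); eliminate CR.
Row North is eliminated: West beats it against every remaining column (L: 8>7, CL: 5>0, R: 1>0).
Among the remaining strategies, none is strictly dominated by another pure strategy of the same player, so the elimination stops.
Surviving strategies — the Row player: {South, East, West}; the Column player: {L, CL, R}.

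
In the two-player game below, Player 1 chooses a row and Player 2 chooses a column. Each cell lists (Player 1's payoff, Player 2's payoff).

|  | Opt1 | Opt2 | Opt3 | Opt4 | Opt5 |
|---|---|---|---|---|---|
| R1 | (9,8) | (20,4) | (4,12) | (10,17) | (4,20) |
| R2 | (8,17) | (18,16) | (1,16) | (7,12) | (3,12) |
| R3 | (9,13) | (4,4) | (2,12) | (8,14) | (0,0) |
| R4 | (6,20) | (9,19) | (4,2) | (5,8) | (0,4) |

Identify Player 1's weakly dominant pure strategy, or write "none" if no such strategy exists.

R1 vs R2: Opt1: 9>8, Opt2: 20>18, Opt3: 4>1, Opt4: 10>7, Opt5: 4>3.
R1 vs R3: Opt1: 9=9, Opt2: 20>4, Opt3: 4>2, Opt4: 10>8, Opt5: 4>0.
R1 vs R4: Opt1: 9>6, Opt2: 20>9, Opt3: 4=4, Opt4: 10>5, Opt5: 4>0.
R1 is at least as good as every other strategy against every opponent action, so it is weakly dominant.

R1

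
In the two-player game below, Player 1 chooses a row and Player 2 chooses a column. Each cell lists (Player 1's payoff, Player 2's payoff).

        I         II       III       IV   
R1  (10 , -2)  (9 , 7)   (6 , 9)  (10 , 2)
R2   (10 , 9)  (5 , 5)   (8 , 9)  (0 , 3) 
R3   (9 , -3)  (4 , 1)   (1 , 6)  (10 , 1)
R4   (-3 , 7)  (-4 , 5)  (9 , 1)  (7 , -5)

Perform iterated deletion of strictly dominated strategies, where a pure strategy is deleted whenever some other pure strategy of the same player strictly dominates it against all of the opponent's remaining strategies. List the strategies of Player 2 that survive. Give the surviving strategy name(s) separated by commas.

For Player 2, III strictly dominates IV on the remaining rows (R1: 9>2, R2: 9>3, R3: 6>1, R4: 1>-5); eliminate IV.
Row R3 is eliminated: R1 beats it against every remaining column (I: 10>9, II: 9>4, III: 6>1).
Among the remaining strategies, none is strictly dominated by another pure strategy of the same player, so the elimination stops.
Surviving strategies — Player 1: {R1, R2, R4}; Player 2: {I, II, III}.

I, II, III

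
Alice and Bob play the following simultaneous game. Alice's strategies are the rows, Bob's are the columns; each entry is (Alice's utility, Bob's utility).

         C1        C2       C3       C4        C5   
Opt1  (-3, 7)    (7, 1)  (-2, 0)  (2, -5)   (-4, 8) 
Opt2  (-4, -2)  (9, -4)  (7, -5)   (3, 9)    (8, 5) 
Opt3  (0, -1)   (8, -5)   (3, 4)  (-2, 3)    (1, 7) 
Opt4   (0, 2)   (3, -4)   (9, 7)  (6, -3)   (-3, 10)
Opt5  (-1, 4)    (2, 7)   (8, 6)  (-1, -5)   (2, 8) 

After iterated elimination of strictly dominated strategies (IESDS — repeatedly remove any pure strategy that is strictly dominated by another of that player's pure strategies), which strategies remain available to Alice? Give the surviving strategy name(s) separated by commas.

Opt2, Opt4

For Bob, C5 strictly dominates C1 on the remaining rows (Opt1: 8>7, Opt2: 5>-2, Opt3: 7>-1, Opt4: 10>2, Opt5: 8>4); eliminate C1.
Row Opt1 is eliminated: Opt2 beats it against every remaining column (C2: 9>7, C3: 7>-2, C4: 3>2, C5: 8>-4).
Row Opt3 is eliminated: Opt2 beats it against every remaining column (C2: 9>8, C3: 7>3, C4: 3>-2, C5: 8>1).
For Bob, C5 strictly dominates C2 on the remaining rows (Opt2: 5>-4, Opt4: 10>-4, Opt5: 8>7); eliminate C2.
Column C3 is eliminated: C5 beats it against every remaining row (Opt2: 5>-5, Opt4: 10>7, Opt5: 8>6).
Row Opt5 is eliminated: Opt2 beats it against every remaining column (C4: 3>-1, C5: 8>2).
Among the remaining strategies, none is strictly dominated by another pure strategy of the same player, so the elimination stops.
Surviving strategies — Alice: {Opt2, Opt4}; Bob: {C4, C5}.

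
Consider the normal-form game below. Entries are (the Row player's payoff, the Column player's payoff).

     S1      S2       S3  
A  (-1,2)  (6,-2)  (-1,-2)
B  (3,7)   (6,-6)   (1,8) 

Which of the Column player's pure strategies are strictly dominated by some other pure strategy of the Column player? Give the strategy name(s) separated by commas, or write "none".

S2

Nothing dominates S1: S2 at A (2>-2); S3 at A (2>-2).
S1 strictly dominates S2 — A: 2>-2, B: 7>-6.
S3: no other strategy beats it everywhere (S1 at B (8>7); S2 at A (-2=-2)).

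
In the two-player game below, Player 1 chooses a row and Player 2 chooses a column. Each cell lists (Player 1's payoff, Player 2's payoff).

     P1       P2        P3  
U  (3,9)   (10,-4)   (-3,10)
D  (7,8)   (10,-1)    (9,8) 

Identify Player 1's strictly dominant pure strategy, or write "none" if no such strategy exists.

U fails to dominate D at P1 (3<7).
D fails to dominate U at P2 (10=10).
No single strategy dominates all the others.

none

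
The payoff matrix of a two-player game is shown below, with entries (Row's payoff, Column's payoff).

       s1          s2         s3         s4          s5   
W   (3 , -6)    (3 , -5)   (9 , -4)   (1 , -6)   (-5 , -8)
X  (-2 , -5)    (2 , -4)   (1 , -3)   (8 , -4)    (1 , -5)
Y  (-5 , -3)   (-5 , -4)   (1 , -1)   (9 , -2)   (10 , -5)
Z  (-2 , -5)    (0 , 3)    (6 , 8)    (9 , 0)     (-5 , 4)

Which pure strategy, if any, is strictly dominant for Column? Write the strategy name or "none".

s3

s3 vs s1: W: -4>-6, X: -3>-5, Y: -1>-3, Z: 8>-5.
s3 vs s2: W: -4>-5, X: -3>-4, Y: -1>-4, Z: 8>3.
s3 vs s4: W: -4>-6, X: -3>-4, Y: -1>-2, Z: 8>0.
s3 vs s5: W: -4>-8, X: -3>-5, Y: -1>-5, Z: 8>4.
s3 strictly beats every other strategy against every opponent action, so it is strictly dominant.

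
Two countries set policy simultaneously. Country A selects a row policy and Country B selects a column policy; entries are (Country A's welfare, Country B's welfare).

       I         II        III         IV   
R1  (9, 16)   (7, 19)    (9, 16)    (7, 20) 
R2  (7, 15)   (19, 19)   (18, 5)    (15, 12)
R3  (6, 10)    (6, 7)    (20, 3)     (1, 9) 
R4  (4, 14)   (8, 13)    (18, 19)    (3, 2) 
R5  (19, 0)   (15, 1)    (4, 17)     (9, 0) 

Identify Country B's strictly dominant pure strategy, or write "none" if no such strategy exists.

I fails to dominate II at R1 (16<19).
II fails to dominate I at R3 (7<10).
III fails to dominate I at R1 (16=16).
IV fails to dominate I at R2 (12<15).
No single strategy dominates all the others.

none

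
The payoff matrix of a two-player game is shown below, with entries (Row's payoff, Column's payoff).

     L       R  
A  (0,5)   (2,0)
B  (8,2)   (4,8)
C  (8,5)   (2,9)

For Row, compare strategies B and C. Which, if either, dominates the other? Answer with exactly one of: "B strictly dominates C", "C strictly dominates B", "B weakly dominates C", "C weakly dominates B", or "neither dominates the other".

B weakly dominates C

B's payoffs vs C's, by Column's action — L: 8=8, R: 4>2.
B is at least as good everywhere and strictly better somewhere (tied only at L), so B weakly but not strictly dominates C.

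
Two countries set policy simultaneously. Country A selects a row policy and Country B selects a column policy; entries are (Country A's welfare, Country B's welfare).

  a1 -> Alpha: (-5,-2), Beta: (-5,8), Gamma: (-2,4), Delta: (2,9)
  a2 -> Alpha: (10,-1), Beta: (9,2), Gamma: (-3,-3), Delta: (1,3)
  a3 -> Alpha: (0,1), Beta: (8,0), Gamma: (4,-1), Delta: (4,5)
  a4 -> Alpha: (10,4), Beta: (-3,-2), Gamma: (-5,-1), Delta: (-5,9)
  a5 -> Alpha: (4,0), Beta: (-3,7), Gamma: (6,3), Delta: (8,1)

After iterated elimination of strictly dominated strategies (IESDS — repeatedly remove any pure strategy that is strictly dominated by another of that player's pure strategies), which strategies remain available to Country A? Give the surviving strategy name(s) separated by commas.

a2, a3, a5

Row a1 is eliminated: a3 beats it against every remaining column (Alpha: 0>-5, Beta: 8>-5, Gamma: 4>-2, Delta: 4>2).
For Country B, Delta strictly dominates Alpha on the remaining rows (a2: 3>-1, a3: 5>1, a4: 9>4, a5: 1>0); eliminate Alpha.
Row a4 is eliminated: a2 beats it against every remaining column (Beta: 9>-3, Gamma: -3>-5, Delta: 1>-5).
Country B's strategy Gamma is strictly dominated by Beta (a2: 2>-3, a3: 0>-1, a5: 7>3) and is removed.
Among the remaining strategies, none is strictly dominated by another pure strategy of the same player, so the elimination stops.
Surviving strategies — Country A: {a2, a3, a5}; Country B: {Beta, Delta}.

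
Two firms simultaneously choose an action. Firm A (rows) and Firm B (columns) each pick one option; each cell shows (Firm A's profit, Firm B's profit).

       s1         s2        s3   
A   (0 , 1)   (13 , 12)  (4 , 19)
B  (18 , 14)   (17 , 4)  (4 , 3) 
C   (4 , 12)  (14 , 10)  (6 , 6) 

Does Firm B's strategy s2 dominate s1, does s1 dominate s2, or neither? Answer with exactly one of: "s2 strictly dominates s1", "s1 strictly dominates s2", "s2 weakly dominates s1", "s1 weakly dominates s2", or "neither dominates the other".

neither dominates the other

Compare s2 to s1 across each choice by Firm A: A: 12>1, B: 4<14, C: 10<12.
s2 does better at A but worse at B, C; neither strategy dominates the other.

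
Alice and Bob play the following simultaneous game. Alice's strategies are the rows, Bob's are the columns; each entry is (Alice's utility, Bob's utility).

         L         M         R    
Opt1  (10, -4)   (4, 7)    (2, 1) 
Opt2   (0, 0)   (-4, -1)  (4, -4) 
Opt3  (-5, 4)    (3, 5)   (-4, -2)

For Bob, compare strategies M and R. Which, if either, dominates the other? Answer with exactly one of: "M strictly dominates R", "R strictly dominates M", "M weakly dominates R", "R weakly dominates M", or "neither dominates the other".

M strictly dominates R

M's payoffs vs R's, by Alice's action — Opt1: 7>1, Opt2: -1>-4, Opt3: 5>-2.
Every comparison favours M, so M strictly dominates R.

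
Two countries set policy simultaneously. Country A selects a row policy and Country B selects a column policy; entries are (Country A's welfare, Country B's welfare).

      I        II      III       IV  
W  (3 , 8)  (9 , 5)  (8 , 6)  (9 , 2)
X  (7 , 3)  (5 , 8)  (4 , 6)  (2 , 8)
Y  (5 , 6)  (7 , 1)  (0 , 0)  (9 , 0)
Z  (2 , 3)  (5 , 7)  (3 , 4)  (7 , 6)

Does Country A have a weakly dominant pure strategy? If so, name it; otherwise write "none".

W fails to dominate X at I (3<7).
X fails to dominate W at II (5<9).
Y fails to dominate W at II (7<9).
Z fails to dominate W at I (2<3).
No single strategy dominates all the others.

none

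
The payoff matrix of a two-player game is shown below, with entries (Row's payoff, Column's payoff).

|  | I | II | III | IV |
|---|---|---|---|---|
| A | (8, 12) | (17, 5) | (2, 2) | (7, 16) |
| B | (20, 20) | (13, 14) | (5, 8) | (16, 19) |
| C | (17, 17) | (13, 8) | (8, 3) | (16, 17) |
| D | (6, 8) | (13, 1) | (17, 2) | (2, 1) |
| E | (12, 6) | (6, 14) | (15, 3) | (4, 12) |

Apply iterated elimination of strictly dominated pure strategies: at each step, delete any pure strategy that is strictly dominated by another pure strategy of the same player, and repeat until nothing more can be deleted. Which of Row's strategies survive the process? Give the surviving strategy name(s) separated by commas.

Column's strategy III is strictly dominated by I (A: 12>2, B: 20>8, C: 17>3, D: 8>2, E: 6>3) and is removed.
Row D is eliminated: A beats it against every remaining column (I: 8>6, II: 17>13, IV: 7>2).
Row E is eliminated: B beats it against every remaining column (I: 20>12, II: 13>6, IV: 16>4).
Column II is eliminated: I beats it against every remaining row (A: 12>5, B: 20>14, C: 17>8).
For Row, B strictly dominates A on the remaining columns (I: 20>8, IV: 16>7); eliminate A.
Among the remaining strategies, none is strictly dominated by another pure strategy of the same player, so the elimination stops.
Surviving strategies — Row: {B, C}; Column: {I, IV}.

B, C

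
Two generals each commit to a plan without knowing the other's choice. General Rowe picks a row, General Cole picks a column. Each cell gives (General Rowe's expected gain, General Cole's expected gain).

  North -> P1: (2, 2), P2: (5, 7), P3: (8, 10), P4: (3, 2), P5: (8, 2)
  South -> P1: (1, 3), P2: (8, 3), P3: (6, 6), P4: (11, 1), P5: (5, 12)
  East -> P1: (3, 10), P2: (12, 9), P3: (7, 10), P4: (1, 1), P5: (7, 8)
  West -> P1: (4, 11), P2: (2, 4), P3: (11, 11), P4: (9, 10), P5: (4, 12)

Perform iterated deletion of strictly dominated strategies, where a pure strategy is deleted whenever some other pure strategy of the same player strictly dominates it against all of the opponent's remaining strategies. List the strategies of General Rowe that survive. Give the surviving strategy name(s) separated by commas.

North, East, West

Column P2 is eliminated: P3 beats it against every remaining row (North: 10>7, South: 6>3, East: 10>9, West: 11>4).
For General Cole, P3 strictly dominates P4 on the remaining rows (North: 10>2, South: 6>1, East: 10>1, West: 11>10); eliminate P4.
For General Rowe, North strictly dominates South on the remaining columns (P1: 2>1, P3: 8>6, P5: 8>5); eliminate South.
Among the remaining strategies, none is strictly dominated by another pure strategy of the same player, so the elimination stops.
Surviving strategies — General Rowe: {North, East, West}; General Cole: {P1, P3, P5}.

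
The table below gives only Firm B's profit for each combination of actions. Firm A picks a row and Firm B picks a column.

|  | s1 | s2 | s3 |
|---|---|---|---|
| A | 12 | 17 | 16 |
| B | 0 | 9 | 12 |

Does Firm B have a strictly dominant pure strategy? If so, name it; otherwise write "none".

s1 fails to dominate s2 at A (12<17).
s2 fails to dominate s3 at B (9<12).
s3 fails to dominate s2 at A (16<17).
No single strategy dominates all the others.

none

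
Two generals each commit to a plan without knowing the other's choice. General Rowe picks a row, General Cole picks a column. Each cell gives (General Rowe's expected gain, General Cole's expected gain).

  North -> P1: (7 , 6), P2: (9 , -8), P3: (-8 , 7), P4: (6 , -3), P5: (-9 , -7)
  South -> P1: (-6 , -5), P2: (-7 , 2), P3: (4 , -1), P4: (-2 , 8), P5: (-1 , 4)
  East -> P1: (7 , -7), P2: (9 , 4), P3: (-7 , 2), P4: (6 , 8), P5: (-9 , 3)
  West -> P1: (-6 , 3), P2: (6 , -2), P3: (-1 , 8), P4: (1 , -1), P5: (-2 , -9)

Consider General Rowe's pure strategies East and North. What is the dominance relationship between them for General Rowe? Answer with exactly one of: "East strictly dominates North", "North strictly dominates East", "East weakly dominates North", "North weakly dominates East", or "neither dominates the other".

East weakly dominates North

East's payoffs vs North's, by General Cole's action — P1: 7=7, P2: 9=9, P3: -7>-8, P4: 6=6, P5: -9=-9.
East is at least as good everywhere and strictly better somewhere (tied only at P1, P2, P4, P5), so East weakly but not strictly dominates North.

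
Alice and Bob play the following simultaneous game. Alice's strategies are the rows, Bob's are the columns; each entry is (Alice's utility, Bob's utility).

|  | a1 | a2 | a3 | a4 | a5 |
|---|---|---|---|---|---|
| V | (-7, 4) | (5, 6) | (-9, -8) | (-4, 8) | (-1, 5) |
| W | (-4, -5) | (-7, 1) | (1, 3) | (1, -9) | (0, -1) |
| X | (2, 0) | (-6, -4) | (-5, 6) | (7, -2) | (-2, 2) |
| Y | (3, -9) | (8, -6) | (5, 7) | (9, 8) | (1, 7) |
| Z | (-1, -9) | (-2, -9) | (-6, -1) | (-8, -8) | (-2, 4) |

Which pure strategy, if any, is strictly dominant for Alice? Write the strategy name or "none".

Y

Y vs V: a1: 3>-7, a2: 8>5, a3: 5>-9, a4: 9>-4, a5: 1>-1.
Y vs W: a1: 3>-4, a2: 8>-7, a3: 5>1, a4: 9>1, a5: 1>0.
Y vs X: a1: 3>2, a2: 8>-6, a3: 5>-5, a4: 9>7, a5: 1>-2.
Y vs Z: a1: 3>-1, a2: 8>-2, a3: 5>-6, a4: 9>-8, a5: 1>-2.
Y strictly beats every other strategy against every opponent action, so it is strictly dominant.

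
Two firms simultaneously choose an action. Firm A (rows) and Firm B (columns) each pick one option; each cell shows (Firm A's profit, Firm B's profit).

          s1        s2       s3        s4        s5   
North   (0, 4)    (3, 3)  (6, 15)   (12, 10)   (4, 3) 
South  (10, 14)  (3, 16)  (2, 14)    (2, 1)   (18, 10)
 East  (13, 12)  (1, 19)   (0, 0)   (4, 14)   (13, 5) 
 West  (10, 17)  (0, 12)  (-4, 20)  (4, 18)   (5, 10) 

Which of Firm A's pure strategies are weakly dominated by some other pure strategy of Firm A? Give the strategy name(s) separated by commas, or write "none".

West

Nothing dominates North: South at s3 (6>2); East at s2 (3>1); West at s2 (3>0).
Nothing dominates South: North at s1 (10>0); East at s2 (3>1); West at s2 (3>0).
East: no other strategy beats it everywhere (North at s1 (13>0); South at s1 (13>10); West at s1 (13>10)).
East weakly dominates West — s1: 13>10, s2: 1>0, s3: 0>-4, s4: 4=4, s5: 13>5.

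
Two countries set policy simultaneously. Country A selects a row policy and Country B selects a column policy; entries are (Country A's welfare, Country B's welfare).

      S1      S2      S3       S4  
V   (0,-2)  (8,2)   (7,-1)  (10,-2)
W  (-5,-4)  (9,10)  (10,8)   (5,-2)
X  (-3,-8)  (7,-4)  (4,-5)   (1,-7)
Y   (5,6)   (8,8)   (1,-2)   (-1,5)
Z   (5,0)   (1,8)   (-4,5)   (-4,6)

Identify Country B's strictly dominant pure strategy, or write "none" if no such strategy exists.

S2 vs S1: V: 2>-2, W: 10>-4, X: -4>-8, Y: 8>6, Z: 8>0.
S2 vs S3: V: 2>-1, W: 10>8, X: -4>-5, Y: 8>-2, Z: 8>5.
S2 vs S4: V: 2>-2, W: 10>-2, X: -4>-7, Y: 8>5, Z: 8>6.
S2 strictly beats every other strategy against every opponent action, so it is strictly dominant.

S2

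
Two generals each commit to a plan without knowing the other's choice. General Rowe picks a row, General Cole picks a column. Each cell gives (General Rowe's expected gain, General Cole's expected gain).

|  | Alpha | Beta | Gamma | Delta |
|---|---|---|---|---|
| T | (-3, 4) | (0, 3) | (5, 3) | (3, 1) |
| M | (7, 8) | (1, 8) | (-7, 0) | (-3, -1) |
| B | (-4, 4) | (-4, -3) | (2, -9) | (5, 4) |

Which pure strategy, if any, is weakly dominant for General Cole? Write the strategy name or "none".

Alpha

Alpha vs Beta: T: 4>3, M: 8=8, B: 4>-3.
Alpha vs Gamma: T: 4>3, M: 8>0, B: 4>-9.
Alpha vs Delta: T: 4>1, M: 8>-1, B: 4=4.
Alpha is at least as good as every other strategy against every opponent action, so it is weakly dominant.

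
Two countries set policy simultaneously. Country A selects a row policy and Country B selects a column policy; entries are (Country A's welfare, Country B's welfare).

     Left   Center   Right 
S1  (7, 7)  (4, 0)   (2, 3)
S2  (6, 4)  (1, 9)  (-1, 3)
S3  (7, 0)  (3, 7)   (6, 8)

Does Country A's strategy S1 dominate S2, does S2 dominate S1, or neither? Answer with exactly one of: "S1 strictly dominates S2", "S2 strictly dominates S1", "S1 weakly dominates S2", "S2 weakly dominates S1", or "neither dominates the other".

S1 strictly dominates S2

S1's payoffs vs S2's, by Country B's action — Left: 7>6, Center: 4>1, Right: 2>-1.
Every comparison favours S1, so S1 strictly dominates S2.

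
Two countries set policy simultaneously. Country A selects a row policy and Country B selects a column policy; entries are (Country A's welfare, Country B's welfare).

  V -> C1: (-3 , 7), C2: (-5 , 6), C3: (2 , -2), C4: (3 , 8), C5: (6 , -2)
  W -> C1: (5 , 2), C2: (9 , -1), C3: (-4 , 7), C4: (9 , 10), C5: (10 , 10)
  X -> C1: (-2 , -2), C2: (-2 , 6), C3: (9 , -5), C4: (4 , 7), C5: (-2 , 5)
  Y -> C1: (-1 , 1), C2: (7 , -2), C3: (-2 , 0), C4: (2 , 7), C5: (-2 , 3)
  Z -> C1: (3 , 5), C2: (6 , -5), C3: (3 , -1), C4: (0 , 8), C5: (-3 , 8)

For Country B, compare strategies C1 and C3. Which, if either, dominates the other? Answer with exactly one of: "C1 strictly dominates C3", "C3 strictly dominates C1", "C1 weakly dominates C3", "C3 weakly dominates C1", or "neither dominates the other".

neither dominates the other

Compare C1 to C3 across each choice by Country A: V: 7>-2, W: 2<7, X: -2>-5, Y: 1>0, Z: 5>-1.
C1 does better at V, X, Y, Z but worse at W; neither strategy dominates the other.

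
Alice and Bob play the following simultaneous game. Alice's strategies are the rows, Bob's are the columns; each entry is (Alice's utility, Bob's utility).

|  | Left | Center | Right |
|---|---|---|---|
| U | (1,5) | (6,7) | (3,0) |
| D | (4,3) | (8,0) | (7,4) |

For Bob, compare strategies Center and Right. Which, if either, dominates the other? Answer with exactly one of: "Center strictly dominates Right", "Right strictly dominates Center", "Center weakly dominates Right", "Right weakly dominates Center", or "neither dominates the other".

neither dominates the other

Center's payoffs vs Right's, by Alice's action — U: 7>0, D: 0<4.
Center does better at U but worse at D; neither strategy dominates the other.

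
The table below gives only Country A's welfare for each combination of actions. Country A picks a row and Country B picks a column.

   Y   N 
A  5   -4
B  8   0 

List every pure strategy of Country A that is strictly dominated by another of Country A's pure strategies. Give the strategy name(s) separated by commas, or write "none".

B strictly dominates A — Y: 8>5, N: 0>-4.
Nothing dominates B: A at Y (8>5).

A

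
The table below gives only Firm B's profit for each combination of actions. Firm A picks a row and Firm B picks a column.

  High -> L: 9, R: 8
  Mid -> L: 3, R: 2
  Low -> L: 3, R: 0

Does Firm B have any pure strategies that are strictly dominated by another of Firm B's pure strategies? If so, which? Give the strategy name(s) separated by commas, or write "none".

Nothing dominates L: R at High (9>8).
R: dominated, since L does at least as well everywhere (High: 9>8, Mid: 3>2, Low: 3>0).

R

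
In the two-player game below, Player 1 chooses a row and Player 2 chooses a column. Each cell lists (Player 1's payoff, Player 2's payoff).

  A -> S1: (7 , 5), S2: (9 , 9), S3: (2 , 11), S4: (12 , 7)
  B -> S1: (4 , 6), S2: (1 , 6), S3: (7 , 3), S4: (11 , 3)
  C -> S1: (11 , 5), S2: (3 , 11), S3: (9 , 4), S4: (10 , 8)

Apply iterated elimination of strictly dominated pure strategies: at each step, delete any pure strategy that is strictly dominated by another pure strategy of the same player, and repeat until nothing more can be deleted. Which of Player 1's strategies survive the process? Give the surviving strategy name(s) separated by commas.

A, C

Column S4 is eliminated: S2 beats it against every remaining row (A: 9>7, B: 6>3, C: 11>8).
Player 1's strategy B is strictly dominated by C (S1: 11>4, S2: 3>1, S3: 9>7) and is removed.
Column S1 is eliminated: S2 beats it against every remaining row (A: 9>5, C: 11>5).
Among the remaining strategies, none is strictly dominated by another pure strategy of the same player, so the elimination stops.
Surviving strategies — Player 1: {A, C}; Player 2: {S2, S3}.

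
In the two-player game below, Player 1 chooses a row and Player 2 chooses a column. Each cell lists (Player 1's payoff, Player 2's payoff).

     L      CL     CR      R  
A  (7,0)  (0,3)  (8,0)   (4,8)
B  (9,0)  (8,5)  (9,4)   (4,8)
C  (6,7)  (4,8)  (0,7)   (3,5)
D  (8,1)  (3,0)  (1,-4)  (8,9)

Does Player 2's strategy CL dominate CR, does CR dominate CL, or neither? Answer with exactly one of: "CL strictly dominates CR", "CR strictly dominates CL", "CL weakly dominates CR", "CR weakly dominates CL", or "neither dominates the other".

CL strictly dominates CR

CL's payoffs vs CR's, by Player 1's action — A: 3>0, B: 5>4, C: 8>7, D: 0>-4.
Every comparison favours CL, so CL strictly dominates CR.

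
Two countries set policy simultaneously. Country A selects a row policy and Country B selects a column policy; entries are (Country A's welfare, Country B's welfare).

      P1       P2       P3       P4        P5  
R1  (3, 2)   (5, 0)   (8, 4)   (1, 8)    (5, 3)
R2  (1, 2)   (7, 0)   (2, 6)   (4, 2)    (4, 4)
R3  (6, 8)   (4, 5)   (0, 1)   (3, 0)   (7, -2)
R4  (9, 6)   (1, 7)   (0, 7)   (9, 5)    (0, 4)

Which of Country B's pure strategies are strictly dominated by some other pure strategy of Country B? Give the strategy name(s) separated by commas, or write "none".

P1: no other strategy beats it everywhere (P2 at R1 (2>0); P3 at R3 (8>1); P4 at R2 (2=2); P5 at R3 (8>-2)).
P2: no other strategy beats it everywhere (P1 at R4 (7>6); P3 at R3 (5>1); P4 at R3 (5>0); P5 at R3 (5>-2)).
Nothing dominates P3: P1 at R1 (4>2); P2 at R1 (4>0); P4 at R2 (6>2); P5 at R1 (4>3).
P4: no other strategy beats it everywhere (P1 at R1 (8>2); P2 at R1 (8>0); P3 at R1 (8>4); P5 at R1 (8>3)).
P3 strictly dominates P5 — R1: 4>3, R2: 6>4, R3: 1>-2, R4: 7>4.

P5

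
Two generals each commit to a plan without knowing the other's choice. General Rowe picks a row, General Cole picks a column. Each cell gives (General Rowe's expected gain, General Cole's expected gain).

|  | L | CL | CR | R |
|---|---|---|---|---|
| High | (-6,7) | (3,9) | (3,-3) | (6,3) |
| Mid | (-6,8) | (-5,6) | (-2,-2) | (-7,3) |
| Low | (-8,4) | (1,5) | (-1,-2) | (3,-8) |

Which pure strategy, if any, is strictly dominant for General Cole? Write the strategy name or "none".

none

L fails to dominate CL at High (7<9).
CL fails to dominate L at Mid (6<8).
CR fails to dominate L at High (-3<7).
R fails to dominate L at High (3<7).
No single strategy dominates all the others.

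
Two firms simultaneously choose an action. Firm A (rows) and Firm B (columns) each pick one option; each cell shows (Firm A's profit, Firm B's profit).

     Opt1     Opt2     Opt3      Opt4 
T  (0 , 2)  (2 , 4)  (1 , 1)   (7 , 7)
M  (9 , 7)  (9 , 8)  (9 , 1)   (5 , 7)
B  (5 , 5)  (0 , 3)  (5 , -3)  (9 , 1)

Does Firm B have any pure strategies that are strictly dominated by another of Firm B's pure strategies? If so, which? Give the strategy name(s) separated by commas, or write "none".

Opt1: no other strategy beats it everywhere (Opt2 at B (5>3); Opt3 at T (2>1); Opt4 at M (7=7)).
Opt2: no other strategy beats it everywhere (Opt1 at T (4>2); Opt3 at T (4>1); Opt4 at M (8>7)).
Opt1 strictly dominates Opt3 — T: 2>1, M: 7>1, B: 5>-3.
Nothing dominates Opt4: Opt1 at T (7>2); Opt2 at T (7>4); Opt3 at T (7>1).

Opt3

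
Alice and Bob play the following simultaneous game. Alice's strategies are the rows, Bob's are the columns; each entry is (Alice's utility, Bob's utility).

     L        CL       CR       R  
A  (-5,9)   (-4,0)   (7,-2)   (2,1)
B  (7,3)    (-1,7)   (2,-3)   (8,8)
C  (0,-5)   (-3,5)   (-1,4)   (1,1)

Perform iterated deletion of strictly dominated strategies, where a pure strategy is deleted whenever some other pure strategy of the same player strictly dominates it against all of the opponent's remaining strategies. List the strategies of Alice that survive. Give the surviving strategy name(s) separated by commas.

Row C is eliminated: B beats it against every remaining column (L: 7>0, CL: -1>-3, CR: 2>-1, R: 8>1).
For Bob, R strictly dominates CL on the remaining rows (A: 1>0, B: 8>7); eliminate CL.
For Bob, L strictly dominates CR on the remaining rows (A: 9>-2, B: 3>-3); eliminate CR.
For Alice, B strictly dominates A on the remaining columns (L: 7>-5, R: 8>2); eliminate A.
Bob's strategy L is strictly dominated by R (B: 8>3) and is removed.
Among the remaining strategies, none is strictly dominated by another pure strategy of the same player, so the elimination stops.
Surviving strategies — Alice: {B}; Bob: {R}.

B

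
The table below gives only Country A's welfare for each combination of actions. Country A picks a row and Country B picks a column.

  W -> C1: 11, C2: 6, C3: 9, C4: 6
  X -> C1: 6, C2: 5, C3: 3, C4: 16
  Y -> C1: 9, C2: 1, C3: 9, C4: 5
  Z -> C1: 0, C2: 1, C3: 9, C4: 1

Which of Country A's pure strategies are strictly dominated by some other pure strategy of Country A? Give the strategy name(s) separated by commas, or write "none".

none

W: no other strategy beats it everywhere (X at C1 (11>6); Y at C1 (11>9); Z at C1 (11>0)).
Nothing dominates X: W at C4 (16>6); Y at C2 (5>1); Z at C1 (6>0).
Nothing dominates Y: W at C3 (9=9); X at C1 (9>6); Z at C1 (9>0).
Nothing dominates Z: W at C3 (9=9); X at C3 (9>3); Y at C2 (1=1).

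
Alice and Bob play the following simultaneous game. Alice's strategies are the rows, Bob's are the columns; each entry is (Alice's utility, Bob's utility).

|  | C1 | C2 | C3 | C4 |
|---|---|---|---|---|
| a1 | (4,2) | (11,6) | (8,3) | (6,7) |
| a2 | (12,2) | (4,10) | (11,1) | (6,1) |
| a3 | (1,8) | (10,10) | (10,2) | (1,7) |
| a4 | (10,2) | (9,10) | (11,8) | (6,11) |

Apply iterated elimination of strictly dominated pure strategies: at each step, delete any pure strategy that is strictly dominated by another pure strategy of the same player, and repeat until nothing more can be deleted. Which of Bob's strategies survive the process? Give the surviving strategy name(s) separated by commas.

Column C1 is eliminated: C2 beats it against every remaining row (a1: 6>2, a2: 10>2, a3: 10>8, a4: 10>2).
For Bob, C2 strictly dominates C3 on the remaining rows (a1: 6>3, a2: 10>1, a3: 10>2, a4: 10>8); eliminate C3.
Alice's strategy a3 is strictly dominated by a1 (C2: 11>10, C4: 6>1) and is removed.
Among the remaining strategies, none is strictly dominated by another pure strategy of the same player, so the elimination stops.
Surviving strategies — Alice: {a1, a2, a4}; Bob: {C2, C4}.

C2, C4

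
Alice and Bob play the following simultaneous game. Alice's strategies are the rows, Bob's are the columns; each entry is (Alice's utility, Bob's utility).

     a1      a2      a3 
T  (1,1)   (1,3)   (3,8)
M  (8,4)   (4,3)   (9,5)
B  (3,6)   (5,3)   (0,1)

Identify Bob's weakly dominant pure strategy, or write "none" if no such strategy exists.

none

a1 fails to dominate a2 at T (1<3).
a2 fails to dominate a1 at M (3<4).
a3 fails to dominate a1 at B (1<6).
No single strategy dominates all the others.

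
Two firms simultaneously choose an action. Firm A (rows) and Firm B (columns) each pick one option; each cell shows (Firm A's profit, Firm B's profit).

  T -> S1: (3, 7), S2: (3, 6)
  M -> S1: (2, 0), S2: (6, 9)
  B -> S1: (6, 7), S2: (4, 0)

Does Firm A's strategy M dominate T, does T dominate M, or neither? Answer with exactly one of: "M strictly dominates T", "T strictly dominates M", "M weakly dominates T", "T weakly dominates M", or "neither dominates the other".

neither dominates the other

Compare M to T across each choice by Firm B: S1: 2<3, S2: 6>3.
M does better at S2 but worse at S1; neither strategy dominates the other.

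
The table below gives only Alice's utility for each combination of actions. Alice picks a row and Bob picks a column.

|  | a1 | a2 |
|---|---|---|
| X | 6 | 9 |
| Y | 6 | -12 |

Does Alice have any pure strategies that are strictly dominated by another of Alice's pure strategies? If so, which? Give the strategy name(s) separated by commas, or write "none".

X is not dominated — it holds its own against Y at a1 (6=6).
Y is not dominated — it holds its own against X at a1 (6=6).

none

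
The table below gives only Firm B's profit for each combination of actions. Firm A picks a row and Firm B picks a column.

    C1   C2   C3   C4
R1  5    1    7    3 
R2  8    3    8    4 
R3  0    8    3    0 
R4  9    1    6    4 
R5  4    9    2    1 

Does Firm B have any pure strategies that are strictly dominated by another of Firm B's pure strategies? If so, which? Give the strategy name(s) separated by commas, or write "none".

C4

Nothing dominates C1: C2 at R1 (5>1); C3 at R2 (8=8); C4 at R1 (5>3).
C2 is not dominated — it holds its own against C1 at R3 (8>0); C3 at R3 (8>3); C4 at R3 (8>0).
C3: no other strategy beats it everywhere (C1 at R1 (7>5); C2 at R1 (7>1); C4 at R1 (7>3)).
C4: dominated, since C3 does at least as well everywhere (R1: 7>3, R2: 8>4, R3: 3>0, R4: 6>4, R5: 2>1).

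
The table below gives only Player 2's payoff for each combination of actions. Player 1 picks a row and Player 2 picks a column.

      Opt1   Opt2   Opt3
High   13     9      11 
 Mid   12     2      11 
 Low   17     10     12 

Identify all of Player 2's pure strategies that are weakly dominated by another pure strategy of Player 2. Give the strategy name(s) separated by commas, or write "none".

Opt2, Opt3

Opt1 is not dominated — it holds its own against Opt2 at High (13>9); Opt3 at High (13>11).
Opt2: dominated, since Opt1 does at least as well everywhere (High: 13>9, Mid: 12>2, Low: 17>10).
Opt3 is weakly dominated by Opt1 (High: 13>11, Mid: 12>11, Low: 17>12).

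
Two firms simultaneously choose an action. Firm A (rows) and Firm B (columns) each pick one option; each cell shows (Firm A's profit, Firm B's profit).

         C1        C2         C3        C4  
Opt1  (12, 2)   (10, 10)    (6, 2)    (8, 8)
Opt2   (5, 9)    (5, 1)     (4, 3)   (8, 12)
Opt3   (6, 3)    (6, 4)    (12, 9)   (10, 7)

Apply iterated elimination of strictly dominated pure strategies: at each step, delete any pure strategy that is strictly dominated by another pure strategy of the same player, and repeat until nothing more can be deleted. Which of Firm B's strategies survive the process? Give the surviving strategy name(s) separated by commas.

For Firm A, Opt3 strictly dominates Opt2 on the remaining columns (C1: 6>5, C2: 6>5, C3: 12>4, C4: 10>8); eliminate Opt2.
For Firm B, C2 strictly dominates C1 on the remaining rows (Opt1: 10>2, Opt3: 4>3); eliminate C1.
Among the remaining strategies, none is strictly dominated by another pure strategy of the same player, so the elimination stops.
Surviving strategies — Firm A: {Opt1, Opt3}; Firm B: {C2, C3, C4}.

C2, C3, C4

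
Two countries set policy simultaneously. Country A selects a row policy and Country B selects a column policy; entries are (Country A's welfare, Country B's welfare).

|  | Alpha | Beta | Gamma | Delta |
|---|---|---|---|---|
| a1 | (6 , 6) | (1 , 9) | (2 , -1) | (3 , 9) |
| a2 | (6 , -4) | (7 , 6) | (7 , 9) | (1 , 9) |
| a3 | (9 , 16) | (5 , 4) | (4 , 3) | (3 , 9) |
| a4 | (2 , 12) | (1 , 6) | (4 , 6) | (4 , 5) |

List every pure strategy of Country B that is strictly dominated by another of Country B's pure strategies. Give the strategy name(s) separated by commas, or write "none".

none

Alpha: no other strategy beats it everywhere (Beta at a3 (16>4); Gamma at a1 (6>-1); Delta at a3 (16>9)).
Nothing dominates Beta: Alpha at a1 (9>6); Gamma at a1 (9>-1); Delta at a1 (9=9).
Nothing dominates Gamma: Alpha at a2 (9>-4); Beta at a2 (9>6); Delta at a2 (9=9).
Delta is not dominated — it holds its own against Alpha at a1 (9>6); Beta at a1 (9=9); Gamma at a1 (9>-1).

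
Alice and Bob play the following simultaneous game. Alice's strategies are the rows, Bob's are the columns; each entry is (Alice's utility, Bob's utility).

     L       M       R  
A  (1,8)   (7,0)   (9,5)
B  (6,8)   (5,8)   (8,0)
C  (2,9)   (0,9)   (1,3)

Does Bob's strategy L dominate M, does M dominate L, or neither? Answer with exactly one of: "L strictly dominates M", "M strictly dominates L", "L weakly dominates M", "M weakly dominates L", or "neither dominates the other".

Compare L to M across each opponent action: A: 8>0, B: 8=8, C: 9=9.
L is at least as good everywhere and strictly better somewhere (tied only at B, C), so L weakly but not strictly dominates M.

L weakly dominates M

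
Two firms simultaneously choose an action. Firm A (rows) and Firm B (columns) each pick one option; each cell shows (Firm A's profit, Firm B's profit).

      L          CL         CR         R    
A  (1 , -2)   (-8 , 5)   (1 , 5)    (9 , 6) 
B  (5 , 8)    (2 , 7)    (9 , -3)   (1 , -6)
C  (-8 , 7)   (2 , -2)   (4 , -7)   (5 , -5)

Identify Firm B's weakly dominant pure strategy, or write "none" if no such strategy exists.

L fails to dominate CL at A (-2<5).
CL fails to dominate L at B (7<8).
CR fails to dominate L at B (-3<8).
R fails to dominate L at B (-6<8).
No single strategy dominates all the others.

none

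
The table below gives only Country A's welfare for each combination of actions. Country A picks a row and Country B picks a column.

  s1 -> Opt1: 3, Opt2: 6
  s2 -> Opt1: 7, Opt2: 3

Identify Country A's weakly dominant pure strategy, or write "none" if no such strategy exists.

none

s1 fails to dominate s2 at Opt1 (3<7).
s2 fails to dominate s1 at Opt2 (3<6).
No single strategy dominates all the others.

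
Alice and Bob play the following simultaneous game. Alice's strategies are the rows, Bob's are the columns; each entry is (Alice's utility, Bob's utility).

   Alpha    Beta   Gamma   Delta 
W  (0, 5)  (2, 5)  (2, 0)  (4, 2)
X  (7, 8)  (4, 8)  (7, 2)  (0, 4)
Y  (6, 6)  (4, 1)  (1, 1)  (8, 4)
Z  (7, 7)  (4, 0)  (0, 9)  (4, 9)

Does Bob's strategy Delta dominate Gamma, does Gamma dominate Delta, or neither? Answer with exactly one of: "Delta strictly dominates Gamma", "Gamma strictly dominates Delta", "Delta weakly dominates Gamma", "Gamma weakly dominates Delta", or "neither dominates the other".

Compare Delta to Gamma across each opponent action: W: 2>0, X: 4>2, Y: 4>1, Z: 9=9.
Delta is at least as good everywhere and strictly better somewhere (tied only at Z), so Delta weakly but not strictly dominates Gamma.

Delta weakly dominates Gamma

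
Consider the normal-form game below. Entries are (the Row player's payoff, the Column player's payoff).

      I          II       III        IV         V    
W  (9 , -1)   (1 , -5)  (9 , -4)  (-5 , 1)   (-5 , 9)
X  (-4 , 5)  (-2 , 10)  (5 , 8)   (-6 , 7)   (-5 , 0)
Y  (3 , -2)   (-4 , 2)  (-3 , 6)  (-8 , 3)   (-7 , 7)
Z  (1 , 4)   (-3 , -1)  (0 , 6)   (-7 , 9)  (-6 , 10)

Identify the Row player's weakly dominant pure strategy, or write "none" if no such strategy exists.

W

W vs X: I: 9>-4, II: 1>-2, III: 9>5, IV: -5>-6, V: -5=-5.
W vs Y: I: 9>3, II: 1>-4, III: 9>-3, IV: -5>-8, V: -5>-7.
W vs Z: I: 9>1, II: 1>-3, III: 9>0, IV: -5>-7, V: -5>-6.
W is at least as good as every other strategy against every opponent action, so it is weakly dominant.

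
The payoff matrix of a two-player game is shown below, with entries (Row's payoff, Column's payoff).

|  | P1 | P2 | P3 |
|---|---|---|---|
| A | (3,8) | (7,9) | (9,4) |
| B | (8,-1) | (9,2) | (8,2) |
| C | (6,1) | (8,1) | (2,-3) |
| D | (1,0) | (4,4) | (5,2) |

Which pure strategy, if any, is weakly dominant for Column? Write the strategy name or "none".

P2

P2 vs P1: A: 9>8, B: 2>-1, C: 1=1, D: 4>0.
P2 vs P3: A: 9>4, B: 2=2, C: 1>-3, D: 4>2.
P2 is at least as good as every other strategy against every opponent action, so it is weakly dominant.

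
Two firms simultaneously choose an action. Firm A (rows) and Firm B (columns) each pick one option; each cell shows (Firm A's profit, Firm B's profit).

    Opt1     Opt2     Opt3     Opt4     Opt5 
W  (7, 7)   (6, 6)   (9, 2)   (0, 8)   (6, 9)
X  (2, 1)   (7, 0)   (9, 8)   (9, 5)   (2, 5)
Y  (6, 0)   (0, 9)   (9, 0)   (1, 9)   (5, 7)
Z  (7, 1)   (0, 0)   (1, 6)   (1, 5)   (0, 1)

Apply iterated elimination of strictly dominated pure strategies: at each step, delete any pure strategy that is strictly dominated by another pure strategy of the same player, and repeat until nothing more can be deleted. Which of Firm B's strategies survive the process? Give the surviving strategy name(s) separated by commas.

Opt2, Opt3, Opt4, Opt5

Firm B's strategy Opt1 is strictly dominated by Opt4 (W: 8>7, X: 5>1, Y: 9>0, Z: 5>1) and is removed.
Row Z is eliminated: X beats it against every remaining column (Opt2: 7>0, Opt3: 9>1, Opt4: 9>1, Opt5: 2>0).
Among the remaining strategies, none is strictly dominated by another pure strategy of the same player, so the elimination stops.
Surviving strategies — Firm A: {W, X, Y}; Firm B: {Opt2, Opt3, Opt4, Opt5}.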